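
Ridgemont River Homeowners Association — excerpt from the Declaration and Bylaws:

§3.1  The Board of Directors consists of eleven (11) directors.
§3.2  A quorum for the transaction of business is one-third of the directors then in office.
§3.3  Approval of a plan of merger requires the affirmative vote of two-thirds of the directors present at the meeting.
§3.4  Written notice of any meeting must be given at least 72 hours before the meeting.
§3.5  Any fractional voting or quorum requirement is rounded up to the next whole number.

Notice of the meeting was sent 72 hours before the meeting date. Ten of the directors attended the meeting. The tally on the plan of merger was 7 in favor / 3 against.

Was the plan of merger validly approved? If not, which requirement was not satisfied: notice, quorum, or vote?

Valid — all requirements satisfied.

Notice: 72 hours given; 72 required (72 ≥ 72). Satisfied.
Quorum: 10 present; quorum is 4. Satisfied.
Vote: the plan of merger requires two-thirds of the directors present (10). 2/3 of 10 = 6.67, rounded up to 7, so 7 affirmative votes are needed; 7 voted in favor. Satisfied.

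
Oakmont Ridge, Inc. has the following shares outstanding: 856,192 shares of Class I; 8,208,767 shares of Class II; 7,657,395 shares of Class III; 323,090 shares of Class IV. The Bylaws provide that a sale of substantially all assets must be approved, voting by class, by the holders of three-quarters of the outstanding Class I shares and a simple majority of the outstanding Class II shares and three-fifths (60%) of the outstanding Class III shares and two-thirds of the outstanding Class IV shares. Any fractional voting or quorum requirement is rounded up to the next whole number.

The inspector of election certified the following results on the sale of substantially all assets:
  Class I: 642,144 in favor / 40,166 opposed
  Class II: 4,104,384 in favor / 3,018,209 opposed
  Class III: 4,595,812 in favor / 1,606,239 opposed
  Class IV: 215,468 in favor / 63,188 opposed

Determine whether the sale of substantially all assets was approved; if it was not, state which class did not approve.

Approved — every class gave the required vote.

Class I: 3/4 of 856192 = 642144; 642,144 required, 642,144 in favor — approved.
Class II: a majority of 8208767 is 4104384; 4,104,384 required, 4,104,384 in favor — approved.
Class III: 3/5 of 7657395 = 4594437; 4,594,437 required, 4,595,812 in favor — approved.
Class IV: 2/3 of 323090 = 215393.33, rounded up to 215394; 215,394 required, 215,468 in favor — approved.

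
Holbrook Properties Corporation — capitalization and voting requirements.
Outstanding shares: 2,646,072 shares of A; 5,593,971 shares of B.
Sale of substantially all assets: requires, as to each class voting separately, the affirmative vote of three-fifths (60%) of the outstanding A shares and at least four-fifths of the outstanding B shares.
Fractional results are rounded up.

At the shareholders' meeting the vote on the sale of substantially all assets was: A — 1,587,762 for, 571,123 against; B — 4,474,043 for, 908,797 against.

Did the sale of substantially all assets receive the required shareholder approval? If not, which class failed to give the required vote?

Not approved — the B shares did not give the required vote.

A: 3/5 of 2646072 = 1587643.20, rounded up to 1587644; 1,587,644 required, 1,587,762 in favor — approved.
B: 4/5 of 5593971 = 4475176.80, rounded up to 4475177; 4,475,177 required, 4,474,043 in favor — not approved.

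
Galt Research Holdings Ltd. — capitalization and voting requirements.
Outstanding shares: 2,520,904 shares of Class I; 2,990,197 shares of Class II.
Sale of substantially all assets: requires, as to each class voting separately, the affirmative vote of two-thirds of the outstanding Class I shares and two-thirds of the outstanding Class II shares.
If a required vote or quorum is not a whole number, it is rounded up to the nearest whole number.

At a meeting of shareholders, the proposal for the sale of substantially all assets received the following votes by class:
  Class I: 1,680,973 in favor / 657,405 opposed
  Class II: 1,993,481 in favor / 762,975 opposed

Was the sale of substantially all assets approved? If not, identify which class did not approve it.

Approved — every class gave the required vote.

Class I: 2/3 of 2520904 = 1680602.67, rounded up to 1680603; 1,680,603 required, 1,680,973 in favor — approved.
Class II: 2/3 of 2990197 = 1993464.67, rounded up to 1993465; 1,993,465 required, 1,993,481 in favor — approved.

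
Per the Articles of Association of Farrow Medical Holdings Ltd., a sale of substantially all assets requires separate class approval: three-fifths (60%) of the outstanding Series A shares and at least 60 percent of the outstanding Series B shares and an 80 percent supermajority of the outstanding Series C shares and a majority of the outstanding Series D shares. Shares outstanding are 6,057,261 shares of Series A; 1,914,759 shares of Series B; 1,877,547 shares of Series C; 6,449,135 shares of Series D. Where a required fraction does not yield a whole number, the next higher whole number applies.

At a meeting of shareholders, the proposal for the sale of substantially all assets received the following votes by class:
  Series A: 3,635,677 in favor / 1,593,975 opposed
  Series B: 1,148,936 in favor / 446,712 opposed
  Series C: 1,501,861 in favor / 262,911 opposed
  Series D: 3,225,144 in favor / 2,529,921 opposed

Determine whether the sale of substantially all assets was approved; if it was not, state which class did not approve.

Series A: 3/5 of 6057261 = 3634356.60, rounded up to 3634357; 3,634,357 required, 3,635,677 in favor — approved.
Series B: 3/5 of 1914759 = 1148855.40, rounded up to 1148856; 1,148,856 required, 1,148,936 in favor — approved.
Series C: 4/5 of 1877547 = 1502037.60, rounded up to 1502038; 1,502,038 required, 1,501,861 in favor — not approved.
Series D: a majority of 6449135 is 3224568; 3,224,568 required, 3,225,144 in favor — approved.

Not approved — the Series C shares did not give the required vote.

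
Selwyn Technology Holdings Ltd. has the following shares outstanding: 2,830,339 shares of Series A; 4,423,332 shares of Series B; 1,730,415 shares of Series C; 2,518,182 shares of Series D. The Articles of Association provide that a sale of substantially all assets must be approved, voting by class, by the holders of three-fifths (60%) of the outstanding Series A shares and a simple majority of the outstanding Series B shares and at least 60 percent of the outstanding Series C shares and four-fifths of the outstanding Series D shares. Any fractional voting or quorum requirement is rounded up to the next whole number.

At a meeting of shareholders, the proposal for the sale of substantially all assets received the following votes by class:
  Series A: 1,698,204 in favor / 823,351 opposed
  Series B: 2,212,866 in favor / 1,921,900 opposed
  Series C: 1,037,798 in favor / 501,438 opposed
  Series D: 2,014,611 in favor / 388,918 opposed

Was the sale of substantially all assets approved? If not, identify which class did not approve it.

Not approved — the Series C shares did not give the required vote.

Series A: 3/5 of 2830339 = 1698203.40, rounded up to 1698204; 1,698,204 required, 1,698,204 in favor — approved.
Series B: a majority of 4423332 is 2211667; 2,211,667 required, 2,212,866 in favor — approved.
Series C: 3/5 of 1730415 = 1038249; 1,038,249 required, 1,037,798 in favor — not approved.
Series D: 4/5 of 2518182 = 2014545.60, rounded up to 2014546; 2,014,546 required, 2,014,611 in favor — approved.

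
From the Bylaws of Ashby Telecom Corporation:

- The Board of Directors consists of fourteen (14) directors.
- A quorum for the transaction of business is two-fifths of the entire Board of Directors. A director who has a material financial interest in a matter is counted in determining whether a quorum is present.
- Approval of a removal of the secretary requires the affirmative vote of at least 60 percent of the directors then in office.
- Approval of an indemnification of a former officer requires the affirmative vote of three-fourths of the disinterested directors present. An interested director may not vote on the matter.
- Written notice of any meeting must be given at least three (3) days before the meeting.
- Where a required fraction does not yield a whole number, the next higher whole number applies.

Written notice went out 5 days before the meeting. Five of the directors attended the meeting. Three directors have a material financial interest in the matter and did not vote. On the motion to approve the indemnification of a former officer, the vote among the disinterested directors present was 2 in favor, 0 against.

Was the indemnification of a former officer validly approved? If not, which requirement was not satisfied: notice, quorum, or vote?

Notice: 5 days given; 3 required (5 ≥ 3). Satisfied.
Quorum: 5 present (interested directors count toward quorum); quorum is 6. Not satisfied.
Vote: the indemnification of a former officer requires three-fourths of the disinterested directors present (5 − 3 = 2). 3/4 of 2 = 1.50, rounded up to 2, so 2 affirmative votes are needed; 2 voted in favor. Satisfied. (Moot — without a quorum no business can be validly transacted.)

Invalid — quorum requirement not satisfied.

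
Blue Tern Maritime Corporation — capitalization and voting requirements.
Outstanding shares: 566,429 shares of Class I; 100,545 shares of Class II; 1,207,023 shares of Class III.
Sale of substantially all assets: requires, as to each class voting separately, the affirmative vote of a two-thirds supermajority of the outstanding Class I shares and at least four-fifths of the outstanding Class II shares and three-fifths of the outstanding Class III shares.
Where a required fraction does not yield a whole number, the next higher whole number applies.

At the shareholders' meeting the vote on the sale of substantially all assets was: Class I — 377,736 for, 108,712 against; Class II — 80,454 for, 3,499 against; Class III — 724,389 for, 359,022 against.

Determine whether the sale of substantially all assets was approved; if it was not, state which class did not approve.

Class I: 2/3 of 566429 = 377619.33, rounded up to 377620; 377,620 required, 377,736 in favor — approved.
Class II: 4/5 of 100545 = 80436; 80,436 required, 80,454 in favor — approved.
Class III: 3/5 of 1207023 = 724213.80, rounded up to 724214; 724,214 required, 724,389 in favor — approved.

Approved — every class gave the required vote.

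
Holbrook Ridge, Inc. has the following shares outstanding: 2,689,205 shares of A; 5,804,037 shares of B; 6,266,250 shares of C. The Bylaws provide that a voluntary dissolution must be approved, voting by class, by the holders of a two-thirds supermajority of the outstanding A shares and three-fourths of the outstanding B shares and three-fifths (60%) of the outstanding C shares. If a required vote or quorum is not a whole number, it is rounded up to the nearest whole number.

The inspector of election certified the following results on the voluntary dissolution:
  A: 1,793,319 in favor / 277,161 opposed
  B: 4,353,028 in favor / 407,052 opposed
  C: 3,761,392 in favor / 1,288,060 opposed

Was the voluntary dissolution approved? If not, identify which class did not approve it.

A: 2/3 of 2689205 = 1792803.33, rounded up to 1792804; 1,792,804 required, 1,793,319 in favor — approved.
B: 3/4 of 5804037 = 4353027.75, rounded up to 4353028; 4,353,028 required, 4,353,028 in favor — approved.
C: 3/5 of 6266250 = 3759750; 3,759,750 required, 3,761,392 in favor — approved.

Approved — every class gave the required vote.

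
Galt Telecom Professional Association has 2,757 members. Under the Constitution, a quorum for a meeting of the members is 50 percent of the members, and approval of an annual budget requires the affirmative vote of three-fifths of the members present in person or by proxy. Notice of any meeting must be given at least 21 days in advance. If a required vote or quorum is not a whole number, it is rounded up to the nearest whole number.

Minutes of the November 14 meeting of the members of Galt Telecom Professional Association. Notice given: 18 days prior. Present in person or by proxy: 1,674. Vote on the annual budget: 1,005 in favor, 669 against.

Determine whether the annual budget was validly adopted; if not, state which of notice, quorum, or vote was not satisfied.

Invalid — notice requirement not satisfied.

Notice: 18 days given; 21 required. Not satisfied.
Quorum: 50% of 2,757 = 1,378.50, rounded up to 1,379; 1,674 present. Satisfied.
Vote: requires three-fifths of those present (1,674); 3/5 of 1674 = 1004.40, rounded up to 1005, so 1,005 needed; 1,005 in favor. Satisfied.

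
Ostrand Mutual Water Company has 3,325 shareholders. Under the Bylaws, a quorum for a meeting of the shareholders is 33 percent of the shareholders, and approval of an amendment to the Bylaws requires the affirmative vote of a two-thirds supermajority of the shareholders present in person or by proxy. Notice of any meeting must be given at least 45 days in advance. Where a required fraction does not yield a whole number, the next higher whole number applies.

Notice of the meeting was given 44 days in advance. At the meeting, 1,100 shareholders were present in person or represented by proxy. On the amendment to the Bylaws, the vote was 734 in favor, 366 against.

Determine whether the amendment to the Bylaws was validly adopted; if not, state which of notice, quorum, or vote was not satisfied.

Invalid — notice requirement not satisfied.

Notice: 44 days given; 45 required. Not satisfied.
Quorum: 33% of 3,325 = 1,097.25, rounded up to 1,098; 1,100 present. Satisfied.
Vote: requires two-thirds of those present (1,100); 2/3 of 1100 = 733.33, rounded up to 734, so 734 needed; 734 in favor. Satisfied.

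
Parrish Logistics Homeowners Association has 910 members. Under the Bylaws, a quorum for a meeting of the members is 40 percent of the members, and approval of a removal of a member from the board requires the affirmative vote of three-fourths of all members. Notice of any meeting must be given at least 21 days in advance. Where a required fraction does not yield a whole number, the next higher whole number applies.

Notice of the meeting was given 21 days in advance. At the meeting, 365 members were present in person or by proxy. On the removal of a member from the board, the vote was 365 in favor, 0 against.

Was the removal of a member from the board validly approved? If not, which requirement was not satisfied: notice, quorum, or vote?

Invalid — vote requirement not satisfied.

Notice: 21 days given; 21 required. Satisfied.
Quorum: 40% of 910 = 364; 365 present. Satisfied.
Vote: requires three-fourths of all members (910); 3/4 of 910 = 682.50, rounded up to 683, so 683 needed; 365 in favor. Not satisfied.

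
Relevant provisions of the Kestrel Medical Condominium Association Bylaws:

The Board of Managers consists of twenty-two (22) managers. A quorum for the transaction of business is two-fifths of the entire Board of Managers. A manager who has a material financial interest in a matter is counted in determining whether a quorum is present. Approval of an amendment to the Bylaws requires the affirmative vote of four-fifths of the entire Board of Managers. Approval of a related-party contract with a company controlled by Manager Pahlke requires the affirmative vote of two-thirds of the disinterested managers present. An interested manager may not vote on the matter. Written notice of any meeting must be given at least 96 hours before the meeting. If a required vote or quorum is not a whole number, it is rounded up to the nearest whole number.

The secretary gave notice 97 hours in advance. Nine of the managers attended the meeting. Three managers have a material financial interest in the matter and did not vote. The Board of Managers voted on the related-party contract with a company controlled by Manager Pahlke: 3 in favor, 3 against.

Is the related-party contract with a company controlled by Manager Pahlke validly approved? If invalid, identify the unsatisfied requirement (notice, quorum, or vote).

Invalid — vote requirement not satisfied.

Notice: 97 hours given; 96 required (97 ≥ 96). Satisfied.
Quorum: 9 present (interested managers count toward quorum); quorum is 9. Satisfied.
Vote: the related-party contract with a company controlled by Manager Pahlke requires two-thirds of the disinterested managers present (9 − 3 = 6). 2/3 of 6 = 4, so 4 affirmative votes are needed; 3 voted in favor. Not satisfied.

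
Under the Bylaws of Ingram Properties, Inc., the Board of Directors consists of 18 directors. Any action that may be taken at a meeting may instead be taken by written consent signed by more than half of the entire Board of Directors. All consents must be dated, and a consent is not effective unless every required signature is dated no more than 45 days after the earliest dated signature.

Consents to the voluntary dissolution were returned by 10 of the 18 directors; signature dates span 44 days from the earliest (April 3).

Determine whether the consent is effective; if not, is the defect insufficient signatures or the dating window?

Signatures required: more than half of 18 — a majority of 18 is 10, so 10 needed; 10 signed. Sufficient.
Dating window: the latest signature is 44 days after the earliest; the limit is 45 days. Within the window.

Effective — both the signature and dating-window requirements are satisfied.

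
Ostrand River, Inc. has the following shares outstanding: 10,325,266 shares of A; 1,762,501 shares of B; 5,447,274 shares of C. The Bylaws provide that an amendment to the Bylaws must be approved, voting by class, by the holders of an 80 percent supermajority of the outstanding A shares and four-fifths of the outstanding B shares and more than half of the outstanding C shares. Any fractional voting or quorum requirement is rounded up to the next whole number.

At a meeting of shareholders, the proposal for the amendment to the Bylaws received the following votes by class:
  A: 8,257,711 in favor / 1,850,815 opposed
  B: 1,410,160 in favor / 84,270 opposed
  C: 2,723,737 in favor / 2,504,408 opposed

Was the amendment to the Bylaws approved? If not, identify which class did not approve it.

Not approved — the A shares did not give the required vote.

A: 4/5 of 10325266 = 8260212.80, rounded up to 8260213; 8,260,213 required, 8,257,711 in favor — not approved.
B: 4/5 of 1762501 = 1410000.80, rounded up to 1410001; 1,410,001 required, 1,410,160 in favor — approved.
C: a majority of 5447274 is 2723638; 2,723,638 required, 2,723,737 in favor — approved.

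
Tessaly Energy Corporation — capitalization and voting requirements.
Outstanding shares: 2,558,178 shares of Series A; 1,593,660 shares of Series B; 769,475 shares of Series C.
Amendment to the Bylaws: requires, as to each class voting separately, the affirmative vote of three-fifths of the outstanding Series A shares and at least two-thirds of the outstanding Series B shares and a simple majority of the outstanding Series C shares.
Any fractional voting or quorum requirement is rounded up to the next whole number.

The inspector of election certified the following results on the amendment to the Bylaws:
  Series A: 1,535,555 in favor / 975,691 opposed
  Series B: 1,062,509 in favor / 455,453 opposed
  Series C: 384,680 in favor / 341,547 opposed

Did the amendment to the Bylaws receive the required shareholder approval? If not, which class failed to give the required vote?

Not approved — the Series C shares did not give the required vote.

Series A: 3/5 of 2558178 = 1534906.80, rounded up to 1534907; 1,534,907 required, 1,535,555 in favor — approved.
Series B: 2/3 of 1593660 = 1062440; 1,062,440 required, 1,062,509 in favor — approved.
Series C: a majority of 769475 is 384738; 384,738 required, 384,680 in favor — not approved.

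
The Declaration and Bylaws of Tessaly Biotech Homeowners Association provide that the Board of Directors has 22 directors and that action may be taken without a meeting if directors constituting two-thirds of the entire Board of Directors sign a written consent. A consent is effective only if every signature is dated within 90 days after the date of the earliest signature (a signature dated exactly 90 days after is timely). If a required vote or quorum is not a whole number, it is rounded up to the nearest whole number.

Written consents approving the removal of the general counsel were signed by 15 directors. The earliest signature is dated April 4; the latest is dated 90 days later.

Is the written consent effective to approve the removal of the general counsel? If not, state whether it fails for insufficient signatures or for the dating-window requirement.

Effective — both the signature and dating-window requirements are satisfied.

Signatures required: two-thirds of 22 — 2/3 of 22 = 14.67, rounded up to 15, so 15 needed; 15 signed. Sufficient.
Dating window: the latest signature is 90 days after the earliest; the limit is 90 days. Within the window.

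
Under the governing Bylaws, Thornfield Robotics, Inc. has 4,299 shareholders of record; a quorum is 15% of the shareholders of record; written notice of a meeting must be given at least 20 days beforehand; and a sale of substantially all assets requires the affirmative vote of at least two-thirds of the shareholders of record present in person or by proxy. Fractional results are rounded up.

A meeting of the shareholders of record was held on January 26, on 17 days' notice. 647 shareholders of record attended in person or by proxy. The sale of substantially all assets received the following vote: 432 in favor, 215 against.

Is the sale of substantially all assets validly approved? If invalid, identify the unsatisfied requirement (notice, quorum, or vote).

Notice: 17 days given; 20 required. Not satisfied.
Quorum: 15% of 4,299 = 644.85, rounded up to 645; 647 present. Satisfied.
Vote: requires two-thirds of those present (647); 2/3 of 647 = 431.33, rounded up to 432, so 432 needed; 432 in favor. Satisfied.

Invalid — notice requirement not satisfied.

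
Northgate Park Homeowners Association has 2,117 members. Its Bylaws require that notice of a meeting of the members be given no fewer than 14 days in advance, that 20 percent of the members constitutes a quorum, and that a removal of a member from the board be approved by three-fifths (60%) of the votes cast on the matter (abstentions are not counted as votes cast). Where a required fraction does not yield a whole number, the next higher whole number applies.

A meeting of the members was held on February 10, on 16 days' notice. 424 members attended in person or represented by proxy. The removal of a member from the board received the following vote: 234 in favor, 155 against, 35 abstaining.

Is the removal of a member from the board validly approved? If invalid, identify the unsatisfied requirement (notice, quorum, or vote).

Notice: 16 days given; 14 required. Satisfied.
Quorum: 20% of 2,117 = 423.40, rounded up to 424; 424 present. Satisfied.
Vote: requires three-fifths of the votes cast (424 − 35 abstaining = 389); 3/5 of 389 = 233.40, rounded up to 234, so 234 needed; 234 in favor. Satisfied.

Valid — all requirements satisfied.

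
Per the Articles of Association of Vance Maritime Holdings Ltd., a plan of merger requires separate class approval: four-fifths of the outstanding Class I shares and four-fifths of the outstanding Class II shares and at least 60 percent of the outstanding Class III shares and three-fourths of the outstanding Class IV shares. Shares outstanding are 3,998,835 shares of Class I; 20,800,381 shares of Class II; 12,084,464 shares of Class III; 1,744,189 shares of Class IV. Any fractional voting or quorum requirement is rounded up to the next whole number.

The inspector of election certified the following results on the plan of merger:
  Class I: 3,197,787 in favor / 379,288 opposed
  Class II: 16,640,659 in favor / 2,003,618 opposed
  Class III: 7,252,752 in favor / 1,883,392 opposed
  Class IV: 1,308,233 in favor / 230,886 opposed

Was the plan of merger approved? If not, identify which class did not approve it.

Not approved — the Class I shares did not give the required vote.

Class I: 4/5 of 3998835 = 3199068; 3,199,068 required, 3,197,787 in favor — not approved.
Class II: 4/5 of 20800381 = 16640304.80, rounded up to 16640305; 16,640,305 required, 16,640,659 in favor — approved.
Class III: 3/5 of 12084464 = 7250678.40, rounded up to 7250679; 7,250,679 required, 7,252,752 in favor — approved.
Class IV: 3/4 of 1744189 = 1308141.75, rounded up to 1308142; 1,308,142 required, 1,308,233 in favor — approved.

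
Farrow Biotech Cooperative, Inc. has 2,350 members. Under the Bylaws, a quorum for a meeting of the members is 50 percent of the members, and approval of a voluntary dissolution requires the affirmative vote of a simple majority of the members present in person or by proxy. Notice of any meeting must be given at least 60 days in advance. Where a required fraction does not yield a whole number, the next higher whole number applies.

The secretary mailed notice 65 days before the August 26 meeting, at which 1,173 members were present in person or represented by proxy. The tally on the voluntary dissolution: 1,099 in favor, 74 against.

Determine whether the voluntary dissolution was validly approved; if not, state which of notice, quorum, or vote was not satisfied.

Notice: 65 days given; 60 required. Satisfied.
Quorum: 50% of 2,350 = 1,175; 1,173 present. Not satisfied.
Vote: requires a majority of those present (1,173); a majority of 1173 is 587, so 587 needed; 1,099 in favor. Satisfied.

Invalid — quorum requirement not satisfied.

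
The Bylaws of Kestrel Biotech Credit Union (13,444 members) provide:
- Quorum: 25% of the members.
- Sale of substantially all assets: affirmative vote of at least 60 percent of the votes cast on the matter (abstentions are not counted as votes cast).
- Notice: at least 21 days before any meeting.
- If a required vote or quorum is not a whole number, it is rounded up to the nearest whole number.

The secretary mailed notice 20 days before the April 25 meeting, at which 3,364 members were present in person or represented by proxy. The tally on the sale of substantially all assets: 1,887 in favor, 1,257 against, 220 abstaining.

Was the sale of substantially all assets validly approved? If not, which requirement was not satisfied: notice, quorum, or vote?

Invalid — notice requirement not satisfied.

Notice: 20 days given; 21 required. Not satisfied.
Quorum: 25% of 13,444 = 3,361; 3,364 present. Satisfied.
Vote: requires three-fifths of the votes cast (3,364 − 220 abstaining = 3,144); 3/5 of 3144 = 1886.40, rounded up to 1887, so 1,887 needed; 1,887 in favor. Satisfied.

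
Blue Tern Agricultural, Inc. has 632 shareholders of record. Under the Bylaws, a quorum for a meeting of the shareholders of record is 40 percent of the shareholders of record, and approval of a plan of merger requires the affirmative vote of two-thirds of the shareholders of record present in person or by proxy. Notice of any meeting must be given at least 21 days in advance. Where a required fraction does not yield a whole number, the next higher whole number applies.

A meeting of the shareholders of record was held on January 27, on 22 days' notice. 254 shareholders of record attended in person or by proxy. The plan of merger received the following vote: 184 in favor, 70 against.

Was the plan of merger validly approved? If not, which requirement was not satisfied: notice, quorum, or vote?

Valid — all requirements satisfied.

Notice: 22 days given; 21 required. Satisfied.
Quorum: 40% of 632 = 252.80, rounded up to 253; 254 present. Satisfied.
Vote: requires two-thirds of those present (254); 2/3 of 254 = 169.33, rounded up to 170, so 170 needed; 184 in favor. Satisfied.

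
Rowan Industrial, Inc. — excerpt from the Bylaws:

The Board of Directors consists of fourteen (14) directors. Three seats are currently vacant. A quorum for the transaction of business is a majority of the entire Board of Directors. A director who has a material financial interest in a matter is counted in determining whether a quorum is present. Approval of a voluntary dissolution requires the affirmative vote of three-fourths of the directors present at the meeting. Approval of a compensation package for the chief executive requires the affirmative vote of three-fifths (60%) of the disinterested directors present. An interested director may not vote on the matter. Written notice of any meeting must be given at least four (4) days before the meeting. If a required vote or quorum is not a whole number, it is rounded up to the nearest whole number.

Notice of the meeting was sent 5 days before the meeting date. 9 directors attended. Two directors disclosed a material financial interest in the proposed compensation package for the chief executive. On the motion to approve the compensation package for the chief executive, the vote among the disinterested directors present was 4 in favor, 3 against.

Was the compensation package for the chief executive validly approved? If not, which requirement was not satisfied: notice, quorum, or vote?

Invalid — vote requirement not satisfied.

Notice: 5 days given; 4 required (5 ≥ 4). Satisfied.
Quorum: 9 present (interested directors count toward quorum); quorum is 8. Satisfied.
Vote: the compensation package for the chief executive requires three-fifths of the disinterested directors present (9 − 2 = 7). 3/5 of 7 = 4.20, rounded up to 5, so 5 affirmative votes are needed; 4 voted in favor. Not satisfied.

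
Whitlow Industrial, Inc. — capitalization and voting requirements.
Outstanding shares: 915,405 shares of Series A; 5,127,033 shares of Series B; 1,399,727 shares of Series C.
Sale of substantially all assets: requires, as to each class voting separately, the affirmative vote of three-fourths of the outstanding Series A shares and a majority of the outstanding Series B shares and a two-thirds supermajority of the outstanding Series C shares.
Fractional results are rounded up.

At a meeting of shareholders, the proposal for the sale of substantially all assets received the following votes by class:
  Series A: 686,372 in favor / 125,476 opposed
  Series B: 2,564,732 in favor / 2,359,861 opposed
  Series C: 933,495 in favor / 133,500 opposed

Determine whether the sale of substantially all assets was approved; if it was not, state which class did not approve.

Not approved — the Series A shares did not give the required vote.

Series A: 3/4 of 915405 = 686553.75, rounded up to 686554; 686,554 required, 686,372 in favor — not approved.
Series B: a majority of 5127033 is 2563517; 2,563,517 required, 2,564,732 in favor — approved.
Series C: 2/3 of 1399727 = 933151.33, rounded up to 933152; 933,152 required, 933,495 in favor — approved.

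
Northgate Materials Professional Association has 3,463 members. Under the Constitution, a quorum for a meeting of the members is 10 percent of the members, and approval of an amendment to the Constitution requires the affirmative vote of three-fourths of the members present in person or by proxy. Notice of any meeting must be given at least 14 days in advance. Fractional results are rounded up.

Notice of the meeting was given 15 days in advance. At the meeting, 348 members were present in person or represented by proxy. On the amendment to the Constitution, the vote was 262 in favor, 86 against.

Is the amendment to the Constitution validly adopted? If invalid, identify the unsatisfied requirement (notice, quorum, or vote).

Notice: 15 days given; 14 required. Satisfied.
Quorum: 10% of 3,463 = 346.30, rounded up to 347; 348 present. Satisfied.
Vote: requires three-fourths of those present (348); 3/4 of 348 = 261, so 261 needed; 262 in favor. Satisfied.

Valid — all requirements satisfied.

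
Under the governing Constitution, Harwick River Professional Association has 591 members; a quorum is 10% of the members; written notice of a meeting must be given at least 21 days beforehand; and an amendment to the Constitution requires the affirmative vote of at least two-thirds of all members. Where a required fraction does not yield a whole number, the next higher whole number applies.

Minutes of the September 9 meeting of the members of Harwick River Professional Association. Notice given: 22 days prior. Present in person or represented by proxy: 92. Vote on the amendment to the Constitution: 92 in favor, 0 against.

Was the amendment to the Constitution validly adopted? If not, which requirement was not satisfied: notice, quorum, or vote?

Invalid — vote requirement not satisfied.

Notice: 22 days given; 21 required. Satisfied.
Quorum: 10% of 591 = 59.10, rounded up to 60; 92 present. Satisfied.
Vote: requires two-thirds of all members (591); 2/3 of 591 = 394, so 394 needed; 92 in favor. Not satisfied.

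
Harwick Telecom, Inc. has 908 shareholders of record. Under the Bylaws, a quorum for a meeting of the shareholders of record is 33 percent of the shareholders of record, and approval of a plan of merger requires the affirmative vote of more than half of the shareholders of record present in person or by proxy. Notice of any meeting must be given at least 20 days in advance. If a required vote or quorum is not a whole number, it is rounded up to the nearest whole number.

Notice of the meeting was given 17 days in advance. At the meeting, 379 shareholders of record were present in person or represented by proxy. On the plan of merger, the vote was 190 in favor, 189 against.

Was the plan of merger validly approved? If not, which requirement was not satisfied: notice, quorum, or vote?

Invalid — notice requirement not satisfied.

Notice: 17 days given; 20 required. Not satisfied.
Quorum: 33% of 908 = 299.64, rounded up to 300; 379 present. Satisfied.
Vote: requires a majority of those present (379); a majority of 379 is 190, so 190 needed; 190 in favor. Satisfied.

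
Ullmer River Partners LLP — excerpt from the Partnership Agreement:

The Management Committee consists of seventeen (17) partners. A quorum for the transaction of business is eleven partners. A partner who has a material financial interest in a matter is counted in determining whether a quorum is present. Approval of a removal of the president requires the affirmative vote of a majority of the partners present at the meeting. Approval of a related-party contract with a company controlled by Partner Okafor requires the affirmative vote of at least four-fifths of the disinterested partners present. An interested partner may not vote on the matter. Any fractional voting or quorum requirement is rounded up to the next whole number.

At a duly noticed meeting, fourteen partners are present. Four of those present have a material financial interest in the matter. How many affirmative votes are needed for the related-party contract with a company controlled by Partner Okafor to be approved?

The related-party contract with a company controlled by Partner Okafor requires four-fifths of the disinterested partners present (14 − 4 = 10).
4/5 of 10 = 8.

8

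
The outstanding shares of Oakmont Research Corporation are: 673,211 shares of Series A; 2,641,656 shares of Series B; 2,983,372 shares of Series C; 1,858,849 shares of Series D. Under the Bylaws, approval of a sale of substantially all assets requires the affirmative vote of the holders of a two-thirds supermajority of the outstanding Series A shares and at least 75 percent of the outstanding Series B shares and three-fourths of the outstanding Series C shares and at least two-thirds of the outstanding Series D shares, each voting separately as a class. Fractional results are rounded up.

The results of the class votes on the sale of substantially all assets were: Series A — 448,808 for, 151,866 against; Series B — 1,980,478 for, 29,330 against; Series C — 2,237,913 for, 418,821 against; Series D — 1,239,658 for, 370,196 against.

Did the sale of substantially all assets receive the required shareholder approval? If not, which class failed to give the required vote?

Not approved — the Series B shares did not give the required vote.

Series A: 2/3 of 673211 = 448807.33, rounded up to 448808; 448,808 required, 448,808 in favor — approved.
Series B: 3/4 of 2641656 = 1981242; 1,981,242 required, 1,980,478 in favor — not approved.
Series C: 3/4 of 2983372 = 2237529; 2,237,529 required, 2,237,913 in favor — approved.
Series D: 2/3 of 1858849 = 1239232.67, rounded up to 1239233; 1,239,233 required, 1,239,658 in favor — approved.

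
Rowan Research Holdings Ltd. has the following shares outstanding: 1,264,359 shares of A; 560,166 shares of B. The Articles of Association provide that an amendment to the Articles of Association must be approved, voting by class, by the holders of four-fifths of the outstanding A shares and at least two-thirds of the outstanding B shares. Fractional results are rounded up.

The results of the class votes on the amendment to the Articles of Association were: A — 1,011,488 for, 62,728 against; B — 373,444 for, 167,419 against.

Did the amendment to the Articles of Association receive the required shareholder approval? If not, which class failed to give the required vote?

A: 4/5 of 1264359 = 1011487.20, rounded up to 1011488; 1,011,488 required, 1,011,488 in favor — approved.
B: 2/3 of 560166 = 373444; 373,444 required, 373,444 in favor — approved.

Approved — every class gave the required vote.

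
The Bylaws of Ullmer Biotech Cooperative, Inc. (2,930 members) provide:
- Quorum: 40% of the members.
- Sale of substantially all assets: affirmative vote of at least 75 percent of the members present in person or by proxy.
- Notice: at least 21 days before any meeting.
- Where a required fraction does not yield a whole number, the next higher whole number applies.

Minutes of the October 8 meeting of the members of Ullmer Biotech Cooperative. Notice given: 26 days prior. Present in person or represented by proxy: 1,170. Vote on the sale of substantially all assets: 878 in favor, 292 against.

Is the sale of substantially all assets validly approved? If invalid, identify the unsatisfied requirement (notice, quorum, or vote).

Invalid — quorum requirement not satisfied.

Notice: 26 days given; 21 required. Satisfied.
Quorum: 40% of 2,930 = 1,172; 1,170 present. Not satisfied.
Vote: requires three-fourths of those present (1,170); 3/4 of 1170 = 877.50, rounded up to 878, so 878 needed; 878 in favor. Satisfied.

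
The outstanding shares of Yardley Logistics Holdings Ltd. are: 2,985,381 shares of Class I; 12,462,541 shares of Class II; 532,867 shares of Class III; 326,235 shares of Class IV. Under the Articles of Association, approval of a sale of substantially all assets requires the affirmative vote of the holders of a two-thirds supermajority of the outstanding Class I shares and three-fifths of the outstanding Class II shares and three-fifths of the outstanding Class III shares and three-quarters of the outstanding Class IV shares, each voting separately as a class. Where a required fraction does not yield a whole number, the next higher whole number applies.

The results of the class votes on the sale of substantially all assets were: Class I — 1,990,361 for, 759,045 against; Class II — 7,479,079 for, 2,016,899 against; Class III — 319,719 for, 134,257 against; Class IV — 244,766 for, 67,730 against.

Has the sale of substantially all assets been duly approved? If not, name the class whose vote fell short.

Not approved — the Class III shares did not give the required vote.

Class I: 2/3 of 2985381 = 1990254; 1,990,254 required, 1,990,361 in favor — approved.
Class II: 3/5 of 12462541 = 7477524.60, rounded up to 7477525; 7,477,525 required, 7,479,079 in favor — approved.
Class III: 3/5 of 532867 = 319720.20, rounded up to 319721; 319,721 required, 319,719 in favor — not approved.
Class IV: 3/4 of 326235 = 244676.25, rounded up to 244677; 244,677 required, 244,766 in favor — approved.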